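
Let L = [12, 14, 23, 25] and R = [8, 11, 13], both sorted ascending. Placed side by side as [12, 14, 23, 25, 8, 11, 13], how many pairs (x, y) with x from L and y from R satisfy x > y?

Count, for every r in R, how many entries of L exceed r:
r = 8: 12, 14, 23, 25 → 4
r = 11: 12, 14, 23, 25 → 4
r = 13: 14, 23, 25 → 3
Cross-inversions: 4 + 4 + 3 = 11

11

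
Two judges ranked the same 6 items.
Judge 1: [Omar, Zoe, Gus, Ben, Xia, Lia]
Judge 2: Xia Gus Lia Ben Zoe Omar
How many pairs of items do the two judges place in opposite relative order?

12

Assign each item its position (1..6) in the first ordering, then rewrite the second ordering as that position sequence:
positions: Omar→1, Zoe→2, Gus→3, Ben→4, Xia→5, Lia→6
second ordering as positions: [5, 3, 6, 4, 2, 1]
Discordant pairs = inversions in this position sequence.
5: 3, 4, 2, 1 → 4
3: 2, 1 → 2
6: 4, 2, 1 → 3
4: 2, 1 → 2
2: 1 → 1
1: 0
Total: 4 + 2 + 3 + 2 + 1 + 0 = 12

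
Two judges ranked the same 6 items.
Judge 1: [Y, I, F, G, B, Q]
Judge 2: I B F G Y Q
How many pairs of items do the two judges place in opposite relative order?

6

Assign each item its position (1..6) in the first ordering, then rewrite the second ordering as that position sequence:
positions: Y→1, I→2, F→3, G→4, B→5, Q→6
second ordering as positions: [2, 5, 3, 4, 1, 6]
Discordant pairs = inversions in this position sequence.
2: 1 → 1
5: 3, 4, 1 → 3
3: 1 → 1
4: 1 → 1
1: 0
6: 0
Total: 1 + 3 + 1 + 1 + 0 + 0 = 6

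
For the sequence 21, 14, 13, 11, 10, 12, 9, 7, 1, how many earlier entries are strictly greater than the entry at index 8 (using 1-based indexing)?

7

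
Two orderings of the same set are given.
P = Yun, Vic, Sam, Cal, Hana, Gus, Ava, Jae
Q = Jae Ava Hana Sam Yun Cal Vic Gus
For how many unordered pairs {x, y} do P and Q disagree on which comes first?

20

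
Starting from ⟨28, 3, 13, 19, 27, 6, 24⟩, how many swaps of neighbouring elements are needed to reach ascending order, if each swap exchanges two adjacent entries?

Each adjacent swap fixes exactly one inversion, so the minimum swap count equals the number of inversions.
Count inversions — for each element, later elements that are smaller:
28: 3, 13, 19, 27, 6, 24 → 6
3: none → 0
13: 6 → 1
19: 6 → 1
27: 6, 24 → 2
6: none → 0
24: none → 0
Total inversions: 6 + 0 + 1 + 1 + 2 + 0 + 0 = 10

There are 10 adjacent swaps.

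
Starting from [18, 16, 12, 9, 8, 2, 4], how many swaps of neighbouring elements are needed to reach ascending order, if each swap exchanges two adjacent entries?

Each adjacent swap fixes exactly one inversion, so the minimum swap count equals the number of inversions.
Count inversions — for each element, later elements that are smaller:
18: 16, 12, 9, 8, 2, 4 → 6
16: 12, 9, 8, 2, 4 → 5
12: 9, 8, 2, 4 → 4
9: 8, 2, 4 → 3
8: 2, 4 → 2
2: none → 0
4: none → 0
Total inversions: 6 + 5 + 4 + 3 + 2 + 0 + 0 = 20

20 swaps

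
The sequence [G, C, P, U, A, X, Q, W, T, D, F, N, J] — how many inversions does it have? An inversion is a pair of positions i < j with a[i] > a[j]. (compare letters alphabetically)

38 inversions

Sweep left to right; for each value list the smaller values that follow it:
G → C, A, D, F → 4
C → A → 1
P → A, D, F, N, J → 5
U → A, Q, T, D, F, N, J → 7
A → none → 0
X → Q, W, T, D, F, N, J → 7
Q → D, F, N, J → 4
W → T, D, F, N, J → 5
T → D, F, N, J → 4
D → none → 0
F → none → 0
N → J → 1
J → none → 0
Sum: 4 + 1 + 5 + 7 + 0 + 7 + 4 + 5 + 4 + 0 + 0 + 1 + 0 = 38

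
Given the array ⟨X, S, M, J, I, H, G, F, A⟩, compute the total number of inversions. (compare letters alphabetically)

Element-by-element contributions:
X: 8
S: 7
M: 6
J: 5
I: 4
H: 3
G: 2
F: 1
A: 0
Sum: 8 + 7 + 6 + 5 + 4 + 3 + 2 + 1 + 0 = 36

There are 36 inversions.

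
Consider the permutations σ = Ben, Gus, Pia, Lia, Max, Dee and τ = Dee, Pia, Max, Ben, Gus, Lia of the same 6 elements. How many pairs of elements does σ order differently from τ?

Assign each item its position (1..6) in the first ordering, then rewrite the second ordering as that position sequence:
positions: Ben→1, Gus→2, Pia→3, Lia→4, Max→5, Dee→6
second ordering as positions: [6, 3, 5, 1, 2, 4]
Discordant pairs = inversions in this position sequence.
6: 3, 5, 1, 2, 4 → 5
3: 1, 2 → 2
5: 1, 2, 4 → 3
1: 0
2: 0
4: 0
Total: 5 + 2 + 3 + 0 + 0 + 0 = 10

10 discordant pairs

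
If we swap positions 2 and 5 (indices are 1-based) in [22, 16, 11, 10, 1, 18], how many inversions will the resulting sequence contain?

Inversions: 6

Positions 2 and 5 hold 16 and 1; after swapping, the array is [22, 1, 11, 10, 16, 18].
For each element, count later entries that are smaller:
22: 5
1: 0
11: 1
10: 0
16: 0
18: 0
Sum: 5 + 0 + 1 + 0 + 0 + 0 = 6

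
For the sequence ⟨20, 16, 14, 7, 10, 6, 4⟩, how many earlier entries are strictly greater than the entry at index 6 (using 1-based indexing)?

The element at index 6 is 6.
Elements before it: 20, 16, 14, 7, 10
Those larger than 6: 20, 16, 14, 7, 10

5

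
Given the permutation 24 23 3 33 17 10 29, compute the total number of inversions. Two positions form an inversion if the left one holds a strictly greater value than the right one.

Inversions: 11

Sweep left to right; for each value list the smaller values that follow it:
24 → 23, 3, 17, 10 → 4
23 → 3, 17, 10 → 3
3 → none → 0
33 → 17, 10, 29 → 3
17 → 10 → 1
10 → none → 0
29 → none → 0
Sum: 4 + 3 + 0 + 3 + 1 + 0 + 0 = 11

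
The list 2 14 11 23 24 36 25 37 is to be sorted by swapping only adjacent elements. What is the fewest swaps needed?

2

Each adjacent swap fixes exactly one inversion, so the minimum swap count equals the number of inversions.
Count inversions — for each element, later elements that are smaller:
2: none → 0
14: 11 → 1
11: none → 0
23: none → 0
24: none → 0
36: 25 → 1
25: none → 0
37: none → 0
Total inversions: 0 + 1 + 0 + 0 + 0 + 1 + 0 + 0 = 2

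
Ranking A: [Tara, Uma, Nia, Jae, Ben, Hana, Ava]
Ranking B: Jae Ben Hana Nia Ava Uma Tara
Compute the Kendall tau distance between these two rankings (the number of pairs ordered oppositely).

14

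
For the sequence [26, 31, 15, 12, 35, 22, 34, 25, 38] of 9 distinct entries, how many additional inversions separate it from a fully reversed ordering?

23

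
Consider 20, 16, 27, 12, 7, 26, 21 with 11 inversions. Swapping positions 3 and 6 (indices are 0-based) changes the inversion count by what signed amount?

+1

Positions 3 and 6 hold 12 and 21; after swapping, the array is [20, 16, 27, 21, 7, 26, 12].
Element-by-element contributions:
20: 3
16: 2
27: 4
21: 2
7: 0
26: 1
12: 0
Sum: 3 + 2 + 4 + 2 + 0 + 1 + 0 = 12
Change: 12 − 11 = +1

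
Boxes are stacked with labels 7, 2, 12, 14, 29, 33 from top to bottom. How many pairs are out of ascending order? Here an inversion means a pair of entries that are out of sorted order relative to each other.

There is 1 inversion.

Inversion pairs (indices are 1-based):
(1,2): 7 > 2
That's 1 pair.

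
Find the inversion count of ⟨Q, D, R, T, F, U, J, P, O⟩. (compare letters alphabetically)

17 inversions

Count, for each position, how many later elements it exceeds:
Q → D, F, J, P, O → 5
D → none → 0
R → F, J, P, O → 4
T → F, J, P, O → 4
F → none → 0
U → J, P, O → 3
J → none → 0
P → O → 1
O → none → 0
Sum: 5 + 0 + 4 + 4 + 0 + 3 + 0 + 1 + 0 = 17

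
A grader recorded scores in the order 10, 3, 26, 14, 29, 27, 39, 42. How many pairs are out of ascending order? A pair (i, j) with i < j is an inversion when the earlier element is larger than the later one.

3 inversions

For each element, count later entries that are smaller:
10: 1
3: 0
26: 1
14: 0
29: 1
27: 0
39: 0
42: 0
Sum: 1 + 0 + 1 + 0 + 1 + 0 + 0 + 0 = 3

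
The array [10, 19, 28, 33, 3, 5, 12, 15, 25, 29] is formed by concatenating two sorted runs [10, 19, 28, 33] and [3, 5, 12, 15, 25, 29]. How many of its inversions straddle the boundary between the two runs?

17

For each element r of the right run, count left-run elements greater than r:
r = 3: 10, 19, 28, 33 → 4
r = 5: 10, 19, 28, 33 → 4
r = 12: 19, 28, 33 → 3
r = 15: 19, 28, 33 → 3
r = 25: 28, 33 → 2
r = 29: 33 → 1
Cross-inversions: 4 + 4 + 3 + 3 + 2 + 1 = 17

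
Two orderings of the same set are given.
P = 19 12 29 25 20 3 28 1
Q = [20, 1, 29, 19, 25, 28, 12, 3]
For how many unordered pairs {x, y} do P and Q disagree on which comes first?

15 disagreeing pairs

Assign each item its position (1..8) in the first ordering, then rewrite the second ordering as that position sequence:
positions: 19→1, 12→2, 29→3, 25→4, 20→5, 3→6, 28→7, 1→8
second ordering as positions: [5, 8, 3, 1, 4, 7, 2, 6]
Discordant pairs = inversions in this position sequence.
5: 3, 1, 4, 2 → 4
8: 3, 1, 4, 7, 2, 6 → 6
3: 1, 2 → 2
1: 0
4: 2 → 1
7: 2, 6 → 2
2: 0
6: 0
Total: 4 + 6 + 2 + 0 + 1 + 2 + 0 + 0 = 15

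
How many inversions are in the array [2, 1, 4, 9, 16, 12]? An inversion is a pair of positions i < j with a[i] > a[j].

2 out-of-order pairs

Out-of-order index pairs (0-indexed):
(0,1): 2 > 1
(4,5): 16 > 12
That's 2 pairs.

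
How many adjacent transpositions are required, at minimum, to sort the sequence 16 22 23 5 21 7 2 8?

There are 19 adjacent swaps.

Minimum adjacent swaps = number of inversions (each swap of adjacent out-of-order elements removes one inversion and no swap can remove more).
Count inversions — for each element, later elements that are smaller:
16: 5, 7, 2, 8 → 4
22: 5, 21, 7, 2, 8 → 5
23: 5, 21, 7, 2, 8 → 5
5: 2 → 1
21: 7, 2, 8 → 3
7: 2 → 1
2: none → 0
8: none → 0
Total inversions: 4 + 5 + 5 + 1 + 3 + 1 + 0 + 0 = 19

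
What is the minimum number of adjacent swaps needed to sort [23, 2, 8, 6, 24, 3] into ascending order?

There are 8 swaps.

Each adjacent swap fixes exactly one inversion, so the minimum swap count equals the number of inversions.
Count inversions — for each element, later elements that are smaller:
23: 2, 8, 6, 3 → 4
2: none → 0
8: 6, 3 → 2
6: 3 → 1
24: 3 → 1
3: none → 0
Total inversions: 4 + 0 + 2 + 1 + 1 + 0 = 8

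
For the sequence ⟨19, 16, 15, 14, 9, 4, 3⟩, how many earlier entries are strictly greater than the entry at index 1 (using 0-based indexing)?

1 such element

The element at index 1 is 16.
Elements before it: 19
Those larger than 16: 19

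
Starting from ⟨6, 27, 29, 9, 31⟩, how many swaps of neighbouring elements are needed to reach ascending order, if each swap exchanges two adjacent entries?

2 adjacent swaps

Each adjacent swap fixes exactly one inversion, so the minimum swap count equals the number of inversions.
Count inversions — for each element, later elements that are smaller:
6: none → 0
27: 9 → 1
29: 9 → 1
9: none → 0
31: none → 0
Total inversions: 0 + 1 + 1 + 0 + 0 = 2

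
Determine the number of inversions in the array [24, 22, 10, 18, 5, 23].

10 out-of-order pairs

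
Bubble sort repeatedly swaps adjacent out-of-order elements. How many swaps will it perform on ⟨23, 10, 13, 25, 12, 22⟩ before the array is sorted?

7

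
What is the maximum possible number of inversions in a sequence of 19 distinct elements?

171 inversions

The maximum occurs when the array is in strictly decreasing order: every one of the C(19, 2) pairs is inverted.
C(19, 2) = 19·18/2 = 171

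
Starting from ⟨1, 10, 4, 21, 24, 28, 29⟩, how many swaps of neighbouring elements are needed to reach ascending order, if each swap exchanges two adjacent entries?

Minimum adjacent swaps = number of inversions (each swap of adjacent out-of-order elements removes one inversion and no swap can remove more).
Count inversions — for each element, later elements that are smaller:
1: none → 0
10: 4 → 1
4: none → 0
21: none → 0
24: none → 0
28: none → 0
29: none → 0
Total inversions: 0 + 1 + 0 + 0 + 0 + 0 + 0 = 1

1 swap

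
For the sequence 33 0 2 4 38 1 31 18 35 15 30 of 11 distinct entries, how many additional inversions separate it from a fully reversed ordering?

Maximum inversions for 11 distinct elements is C(11, 2) = 11·10/2 = 55.
Current inversions — for each element, count later smaller elements:
33: 8
0: 0
2: 1
4: 1
38: 6
1: 0
31: 3
18: 1
35: 2
15: 0
30: 0
Current total: 8 + 0 + 1 + 1 + 6 + 0 + 3 + 1 + 2 + 0 + 0 = 22
Shortfall: 55 − 22 = 33

33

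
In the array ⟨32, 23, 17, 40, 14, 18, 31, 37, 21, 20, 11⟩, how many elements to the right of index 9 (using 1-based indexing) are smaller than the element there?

2

The element at index 9 is 21.
Elements after it: 20, 11
Those smaller than 21: 20, 11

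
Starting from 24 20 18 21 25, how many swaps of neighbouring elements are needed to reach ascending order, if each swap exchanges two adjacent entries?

The minimum number of adjacent swaps to sort an array equals its inversion count, since every such swap removes exactly one inversion.
Count inversions — for each element, later elements that are smaller:
24: 20, 18, 21 → 3
20: 18 → 1
18: none → 0
21: none → 0
25: none → 0
Total inversions: 3 + 1 + 0 + 0 + 0 = 4

4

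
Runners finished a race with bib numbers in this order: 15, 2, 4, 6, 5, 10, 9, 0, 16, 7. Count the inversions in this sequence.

19

Element-by-element contributions:
15: 8
2: 1
4: 1
6: 2
5: 1
10: 3
9: 2
0: 0
16: 1
7: 0
Sum: 8 + 1 + 1 + 2 + 1 + 3 + 2 + 0 + 1 + 0 = 19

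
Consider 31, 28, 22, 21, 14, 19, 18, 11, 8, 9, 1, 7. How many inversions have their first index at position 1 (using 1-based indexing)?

11

The element at index 1 is 31.
Elements after it: 28, 22, 21, 14, 19, 18, 11, 8, 9, 1, 7
Those smaller than 31: 28, 22, 21, 14, 19, 18, 11, 8, 9, 1, 7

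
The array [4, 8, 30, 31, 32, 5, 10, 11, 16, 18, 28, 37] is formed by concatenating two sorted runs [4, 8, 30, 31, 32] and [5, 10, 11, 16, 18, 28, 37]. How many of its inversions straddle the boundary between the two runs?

There are 19 split inversions.

For each element r of the right run, count left-run elements greater than r:
r = 5: 8, 30, 31, 32 → 4
r = 10: 30, 31, 32 → 3
r = 11: 30, 31, 32 → 3
r = 16: 30, 31, 32 → 3
r = 18: 30, 31, 32 → 3
r = 28: 30, 31, 32 → 3
r = 37: none → 0
Cross-inversions: 4 + 3 + 3 + 3 + 3 + 3 + 0 = 19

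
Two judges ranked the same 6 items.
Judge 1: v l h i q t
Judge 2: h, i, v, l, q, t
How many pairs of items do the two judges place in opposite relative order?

Assign each item its position (1..6) in the first ordering, then rewrite the second ordering as that position sequence:
positions: v→1, l→2, h→3, i→4, q→5, t→6
second ordering as positions: [3, 4, 1, 2, 5, 6]
Discordant pairs = inversions in this position sequence.
3: 1, 2 → 2
4: 1, 2 → 2
1: 0
2: 0
5: 0
6: 0
Total: 2 + 2 + 0 + 0 + 0 + 0 = 4

Discordant pairs: 4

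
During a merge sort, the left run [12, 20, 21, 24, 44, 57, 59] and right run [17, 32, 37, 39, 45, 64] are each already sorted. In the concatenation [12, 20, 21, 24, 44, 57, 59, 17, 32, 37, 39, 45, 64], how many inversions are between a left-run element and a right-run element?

Count, for every r in R, how many entries of L exceed r:
r = 17: 20, 21, 24, 44, 57, 59 → 6
r = 32: 44, 57, 59 → 3
r = 37: 44, 57, 59 → 3
r = 39: 44, 57, 59 → 3
r = 45: 57, 59 → 2
r = 64: none → 0
Cross-inversions: 6 + 3 + 3 + 3 + 2 + 0 = 17

17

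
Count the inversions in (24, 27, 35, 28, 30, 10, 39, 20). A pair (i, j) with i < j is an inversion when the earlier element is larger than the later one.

For each element, count later entries that are smaller:
24 → 10, 20 → 2
27 → 10, 20 → 2
35 → 28, 30, 10, 20 → 4
28 → 10, 20 → 2
30 → 10, 20 → 2
10 → none → 0
39 → 20 → 1
20 → none → 0
Sum: 2 + 2 + 4 + 2 + 2 + 0 + 1 + 0 = 13

13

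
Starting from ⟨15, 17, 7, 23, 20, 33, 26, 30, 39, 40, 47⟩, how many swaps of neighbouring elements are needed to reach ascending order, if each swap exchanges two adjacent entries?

Each adjacent swap fixes exactly one inversion, so the minimum swap count equals the number of inversions.
Count inversions — for each element, later elements that are smaller:
15: 7 → 1
17: 7 → 1
7: none → 0
23: 20 → 1
20: none → 0
33: 26, 30 → 2
26: none → 0
30: none → 0
39: none → 0
40: none → 0
47: none → 0
Total inversions: 1 + 1 + 0 + 1 + 0 + 2 + 0 + 0 + 0 + 0 + 0 = 5

There are 5 adjacent swaps.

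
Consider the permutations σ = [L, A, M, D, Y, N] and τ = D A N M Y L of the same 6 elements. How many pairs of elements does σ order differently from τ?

Assign each item its position (1..6) in the first ordering, then rewrite the second ordering as that position sequence:
positions: L→1, A→2, M→3, D→4, Y→5, N→6
second ordering as positions: [4, 2, 6, 3, 5, 1]
Discordant pairs = inversions in this position sequence.
4: 2, 3, 1 → 3
2: 1 → 1
6: 3, 5, 1 → 3
3: 1 → 1
5: 1 → 1
1: 0
Total: 3 + 1 + 3 + 1 + 1 + 0 = 9

9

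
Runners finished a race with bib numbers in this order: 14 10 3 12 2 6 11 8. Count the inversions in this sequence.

Count, for each position, how many later elements it exceeds:
14: 7
10: 4
3: 1
12: 4
2: 0
6: 0
11: 1
8: 0
Sum: 7 + 4 + 1 + 4 + 0 + 0 + 1 + 0 = 17

17 out-of-order pairs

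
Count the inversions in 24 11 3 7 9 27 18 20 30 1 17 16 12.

38 out-of-order pairs

Sweep left to right; for each value list the smaller values that follow it:
24: 10
11: 4
3: 1
7: 1
9: 1
27: 6
18: 4
20: 4
30: 4
1: 0
17: 2
16: 1
12: 0
Sum: 10 + 4 + 1 + 1 + 1 + 6 + 4 + 4 + 4 + 0 + 2 + 1 + 0 = 38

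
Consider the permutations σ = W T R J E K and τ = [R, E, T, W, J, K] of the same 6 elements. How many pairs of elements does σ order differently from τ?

Assign each item its position (1..6) in the first ordering, then rewrite the second ordering as that position sequence:
positions: W→1, T→2, R→3, J→4, E→5, K→6
second ordering as positions: [3, 5, 2, 1, 4, 6]
Discordant pairs = inversions in this position sequence.
3: 2, 1 → 2
5: 2, 1, 4 → 3
2: 1 → 1
1: 0
4: 0
6: 0
Total: 2 + 3 + 1 + 0 + 0 + 0 = 6

There are 6 discordant pairs.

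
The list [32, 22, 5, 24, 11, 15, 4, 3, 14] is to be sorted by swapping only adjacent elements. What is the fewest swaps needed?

Minimum adjacent swaps = number of inversions (each swap of adjacent out-of-order elements removes one inversion and no swap can remove more).
Count inversions — for each element, later elements that are smaller:
32: 22, 5, 24, 11, 15, 4, 3, 14 → 8
22: 5, 11, 15, 4, 3, 14 → 6
5: 4, 3 → 2
24: 11, 15, 4, 3, 14 → 5
11: 4, 3 → 2
15: 4, 3, 14 → 3
4: 3 → 1
3: none → 0
14: none → 0
Total inversions: 8 + 6 + 2 + 5 + 2 + 3 + 1 + 0 + 0 = 27

27 adjacent swaps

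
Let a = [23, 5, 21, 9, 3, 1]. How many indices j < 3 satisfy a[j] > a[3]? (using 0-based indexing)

2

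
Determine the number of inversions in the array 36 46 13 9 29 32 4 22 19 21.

Element-by-element contributions:
36 → 13, 9, 29, 32, 4, 22, 19, 21 → 8
46 → 13, 9, 29, 32, 4, 22, 19, 21 → 8
13 → 9, 4 → 2
9 → 4 → 1
29 → 4, 22, 19, 21 → 4
32 → 4, 22, 19, 21 → 4
4 → none → 0
22 → 19, 21 → 2
19 → none → 0
21 → none → 0
Sum: 8 + 8 + 2 + 1 + 4 + 4 + 0 + 2 + 0 + 0 = 29

29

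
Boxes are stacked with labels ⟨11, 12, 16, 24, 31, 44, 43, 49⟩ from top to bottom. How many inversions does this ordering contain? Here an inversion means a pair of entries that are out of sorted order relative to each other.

1

Count, for each position, how many later elements it exceeds:
11 → none → 0
12 → none → 0
16 → none → 0
24 → none → 0
31 → none → 0
44 → 43 → 1
43 → none → 0
49 → none → 0
Sum: 0 + 0 + 0 + 0 + 0 + 1 + 0 + 0 = 1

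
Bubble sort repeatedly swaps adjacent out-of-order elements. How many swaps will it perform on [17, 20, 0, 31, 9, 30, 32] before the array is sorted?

6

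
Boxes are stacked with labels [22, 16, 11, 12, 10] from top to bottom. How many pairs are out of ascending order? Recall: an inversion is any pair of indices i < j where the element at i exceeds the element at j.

Count, for each position, how many later elements it exceeds:
22 → 16, 11, 12, 10 → 4
16 → 11, 12, 10 → 3
11 → 10 → 1
12 → 10 → 1
10 → none → 0
Sum: 4 + 3 + 1 + 1 + 0 = 9

9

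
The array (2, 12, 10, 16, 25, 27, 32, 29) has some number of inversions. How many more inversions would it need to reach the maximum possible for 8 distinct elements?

Maximum inversions for 8 distinct elements is C(8, 2) = 8·7/2 = 28.
Current inversions — for each element, count later smaller elements:
2: 0
12: 1
10: 0
16: 0
25: 0
27: 0
32: 1
29: 0
Current total: 0 + 1 + 0 + 0 + 0 + 0 + 1 + 0 = 2
Shortfall: 28 − 2 = 26

26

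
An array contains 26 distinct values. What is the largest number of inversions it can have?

325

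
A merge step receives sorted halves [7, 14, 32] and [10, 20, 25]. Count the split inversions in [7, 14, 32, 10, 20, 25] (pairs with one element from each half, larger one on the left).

4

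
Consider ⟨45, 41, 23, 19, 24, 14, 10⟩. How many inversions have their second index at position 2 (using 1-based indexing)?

The element at index 2 is 41.
Elements before it: 45
Those larger than 41: 45

1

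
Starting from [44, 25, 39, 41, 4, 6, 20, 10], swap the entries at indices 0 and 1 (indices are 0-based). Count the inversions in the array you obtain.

19

Positions 0 and 1 hold 44 and 25; after swapping, the array is [25, 44, 39, 41, 4, 6, 20, 10].
Element-by-element contributions:
25 → 4, 6, 20, 10 → 4
44 → 39, 41, 4, 6, 20, 10 → 6
39 → 4, 6, 20, 10 → 4
41 → 4, 6, 20, 10 → 4
4 → none → 0
6 → none → 0
20 → 10 → 1
10 → none → 0
Sum: 4 + 6 + 4 + 4 + 0 + 0 + 1 + 0 = 19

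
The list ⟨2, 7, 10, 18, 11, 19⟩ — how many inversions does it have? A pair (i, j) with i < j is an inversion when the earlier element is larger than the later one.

1

For each element, count later entries that are smaller:
2 → none → 0
7 → none → 0
10 → none → 0
18 → 11 → 1
11 → none → 0
19 → none → 0
Sum: 0 + 0 + 0 + 1 + 0 + 0 = 1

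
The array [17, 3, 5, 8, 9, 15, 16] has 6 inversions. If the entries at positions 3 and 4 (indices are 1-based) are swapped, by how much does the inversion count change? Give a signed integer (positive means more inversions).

Positions 3 and 4 hold 5 and 8; after swapping, the array is [17, 3, 8, 5, 9, 15, 16].
For each element, count later entries that are smaller:
17: 6
3: 0
8: 1
5: 0
9: 0
15: 0
16: 0
Sum: 6 + 0 + 1 + 0 + 0 + 0 + 0 = 7
Change: 7 − 6 = +1

+1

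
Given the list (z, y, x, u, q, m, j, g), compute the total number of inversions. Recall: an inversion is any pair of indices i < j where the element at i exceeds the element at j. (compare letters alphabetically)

28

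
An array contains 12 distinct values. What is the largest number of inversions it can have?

66 inversions

A reversed (strictly descending) arrangement makes every pair an inversion, giving C(12, 2) inversions.
C(12, 2) = 12·11/2 = 66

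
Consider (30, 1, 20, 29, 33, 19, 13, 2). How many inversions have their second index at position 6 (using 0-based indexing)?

5 such elements

The element at index 6 is 13.
Elements before it: 30, 1, 20, 29, 33, 19
Those larger than 13: 30, 20, 29, 33, 19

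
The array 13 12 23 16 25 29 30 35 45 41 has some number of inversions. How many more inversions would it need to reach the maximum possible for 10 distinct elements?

42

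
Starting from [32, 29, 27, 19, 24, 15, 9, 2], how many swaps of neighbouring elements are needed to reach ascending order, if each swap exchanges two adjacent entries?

27

Minimum adjacent swaps = number of inversions (each swap of adjacent out-of-order elements removes one inversion and no swap can remove more).
Count inversions — for each element, later elements that are smaller:
32: 29, 27, 19, 24, 15, 9, 2 → 7
29: 27, 19, 24, 15, 9, 2 → 6
27: 19, 24, 15, 9, 2 → 5
19: 15, 9, 2 → 3
24: 15, 9, 2 → 3
15: 9, 2 → 2
9: 2 → 1
2: none → 0
Total inversions: 7 + 6 + 5 + 3 + 3 + 2 + 1 + 0 = 27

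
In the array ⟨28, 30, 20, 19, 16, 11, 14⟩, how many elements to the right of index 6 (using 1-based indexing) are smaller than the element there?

The element at index 6 is 11.
Elements after it: 14
None of them are smaller than 11.

0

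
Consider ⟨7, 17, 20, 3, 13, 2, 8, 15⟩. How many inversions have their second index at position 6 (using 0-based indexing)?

3

The element at index 6 is 8.
Elements before it: 7, 17, 20, 3, 13, 2
Those larger than 8: 17, 20, 13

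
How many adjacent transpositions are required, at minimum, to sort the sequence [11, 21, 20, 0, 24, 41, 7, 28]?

Each adjacent swap fixes exactly one inversion, so the minimum swap count equals the number of inversions.
Count inversions — for each element, later elements that are smaller:
11: 0, 7 → 2
21: 20, 0, 7 → 3
20: 0, 7 → 2
0: none → 0
24: 7 → 1
41: 7, 28 → 2
7: none → 0
28: none → 0
Total inversions: 2 + 3 + 2 + 0 + 1 + 2 + 0 + 0 = 10

10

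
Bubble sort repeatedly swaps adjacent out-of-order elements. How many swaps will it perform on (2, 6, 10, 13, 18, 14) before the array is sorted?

The minimum number of adjacent swaps to sort an array equals its inversion count, since every such swap removes exactly one inversion.
Count inversions — for each element, later elements that are smaller:
2: none → 0
6: none → 0
10: none → 0
13: none → 0
18: 14 → 1
14: none → 0
Total inversions: 0 + 0 + 0 + 0 + 1 + 0 = 1

1 adjacent swap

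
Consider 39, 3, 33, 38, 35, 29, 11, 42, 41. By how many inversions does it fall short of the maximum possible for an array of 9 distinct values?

21 inversions short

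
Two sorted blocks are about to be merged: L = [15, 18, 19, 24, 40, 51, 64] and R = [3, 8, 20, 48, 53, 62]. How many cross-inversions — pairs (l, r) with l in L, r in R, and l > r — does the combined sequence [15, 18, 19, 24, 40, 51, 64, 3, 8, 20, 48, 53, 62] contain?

For each element r of the right run, count left-run elements greater than r:
r = 3: 15, 18, 19, 24, 40, 51, 64 → 7
r = 8: 15, 18, 19, 24, 40, 51, 64 → 7
r = 20: 24, 40, 51, 64 → 4
r = 48: 51, 64 → 2
r = 53: 64 → 1
r = 62: 64 → 1
Cross-inversions: 7 + 7 + 4 + 2 + 1 + 1 = 22

22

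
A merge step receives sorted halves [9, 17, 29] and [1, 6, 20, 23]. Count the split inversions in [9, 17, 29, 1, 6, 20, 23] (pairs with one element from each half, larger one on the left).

Count, for every r in R, how many entries of L exceed r:
r = 1: 9, 17, 29 → 3
r = 6: 9, 17, 29 → 3
r = 20: 29 → 1
r = 23: 29 → 1
Cross-inversions: 3 + 3 + 1 + 1 = 8

8 cross-inversions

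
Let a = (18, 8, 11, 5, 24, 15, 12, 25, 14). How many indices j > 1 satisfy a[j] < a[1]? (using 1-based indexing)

The element at index 1 is 18.
Elements after it: 8, 11, 5, 24, 15, 12, 25, 14
Those smaller than 18: 8, 11, 5, 15, 12, 14

6 such elements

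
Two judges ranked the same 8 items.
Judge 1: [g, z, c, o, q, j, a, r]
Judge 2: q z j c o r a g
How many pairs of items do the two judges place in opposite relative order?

13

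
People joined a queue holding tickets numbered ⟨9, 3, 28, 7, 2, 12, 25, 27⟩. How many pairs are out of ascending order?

Count, for each position, how many later elements it exceeds:
9 → 3, 7, 2 → 3
3 → 2 → 1
28 → 7, 2, 12, 25, 27 → 5
7 → 2 → 1
2 → none → 0
12 → none → 0
25 → none → 0
27 → none → 0
Sum: 3 + 1 + 5 + 1 + 0 + 0 + 0 + 0 = 10

10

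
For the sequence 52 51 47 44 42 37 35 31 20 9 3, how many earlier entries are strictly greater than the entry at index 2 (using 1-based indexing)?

1

The element at index 2 is 51.
Elements before it: 52
Those larger than 51: 52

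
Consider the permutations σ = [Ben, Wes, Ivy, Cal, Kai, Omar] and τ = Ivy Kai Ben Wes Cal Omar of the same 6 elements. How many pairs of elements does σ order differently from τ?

5 discordant pairs

Assign each item its position (1..6) in the first ordering, then rewrite the second ordering as that position sequence:
positions: Ben→1, Wes→2, Ivy→3, Cal→4, Kai→5, Omar→6
second ordering as positions: [3, 5, 1, 2, 4, 6]
Discordant pairs = inversions in this position sequence.
3: 1, 2 → 2
5: 1, 2, 4 → 3
1: 0
2: 0
4: 0
6: 0
Total: 2 + 3 + 0 + 0 + 0 + 0 = 5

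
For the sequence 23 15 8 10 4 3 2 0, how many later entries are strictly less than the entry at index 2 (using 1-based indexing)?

The element at index 2 is 15.
Elements after it: 8, 10, 4, 3, 2, 0
Those smaller than 15: 8, 10, 4, 3, 2, 0

6 such elements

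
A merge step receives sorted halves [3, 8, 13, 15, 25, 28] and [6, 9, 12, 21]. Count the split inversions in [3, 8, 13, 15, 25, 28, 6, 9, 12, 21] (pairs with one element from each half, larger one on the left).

15 split inversions

Count, for every r in R, how many entries of L exceed r:
r = 6: 8, 13, 15, 25, 28 → 5
r = 9: 13, 15, 25, 28 → 4
r = 12: 13, 15, 25, 28 → 4
r = 21: 25, 28 → 2
Cross-inversions: 5 + 4 + 4 + 2 = 15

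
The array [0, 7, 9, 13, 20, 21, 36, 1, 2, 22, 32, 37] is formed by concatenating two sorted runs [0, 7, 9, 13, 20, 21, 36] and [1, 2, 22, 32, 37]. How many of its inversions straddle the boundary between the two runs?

14 split inversions

For each element r of the right run, count left-run elements greater than r:
r = 1: 7, 9, 13, 20, 21, 36 → 6
r = 2: 7, 9, 13, 20, 21, 36 → 6
r = 22: 36 → 1
r = 32: 36 → 1
r = 37: none → 0
Cross-inversions: 6 + 6 + 1 + 1 + 0 = 14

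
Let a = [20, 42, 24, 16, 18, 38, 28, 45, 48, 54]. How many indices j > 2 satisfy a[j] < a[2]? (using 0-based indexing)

The element at index 2 is 24.
Elements after it: 16, 18, 38, 28, 45, 48, 54
Those smaller than 24: 16, 18

2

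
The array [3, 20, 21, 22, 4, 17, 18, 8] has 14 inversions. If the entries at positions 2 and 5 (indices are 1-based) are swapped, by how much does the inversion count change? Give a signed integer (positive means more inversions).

Positions 2 and 5 hold 20 and 4; after swapping, the array is [3, 4, 21, 22, 20, 17, 18, 8].
For each element, count later entries that are smaller:
3 → none → 0
4 → none → 0
21 → 20, 17, 18, 8 → 4
22 → 20, 17, 18, 8 → 4
20 → 17, 18, 8 → 3
17 → 8 → 1
18 → 8 → 1
8 → none → 0
Sum: 0 + 0 + 4 + 4 + 3 + 1 + 1 + 0 = 13
Change: 13 − 14 = -1

-1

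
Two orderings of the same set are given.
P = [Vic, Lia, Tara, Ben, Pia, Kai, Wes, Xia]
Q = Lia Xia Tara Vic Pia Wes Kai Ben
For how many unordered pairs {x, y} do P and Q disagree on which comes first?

Disagreeing pairs: 12

Assign each item its position (1..8) in the first ordering, then rewrite the second ordering as that position sequence:
positions: Vic→1, Lia→2, Tara→3, Ben→4, Pia→5, Kai→6, Wes→7, Xia→8
second ordering as positions: [2, 8, 3, 1, 5, 7, 6, 4]
Discordant pairs = inversions in this position sequence.
2: 1 → 1
8: 3, 1, 5, 7, 6, 4 → 6
3: 1 → 1
1: 0
5: 4 → 1
7: 6, 4 → 2
6: 4 → 1
4: 0
Total: 1 + 6 + 1 + 0 + 1 + 2 + 1 + 0 = 12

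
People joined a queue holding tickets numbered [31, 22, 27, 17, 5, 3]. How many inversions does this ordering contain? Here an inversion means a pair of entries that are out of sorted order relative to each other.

14

Element-by-element contributions:
31 → 22, 27, 17, 5, 3 → 5
22 → 17, 5, 3 → 3
27 → 17, 5, 3 → 3
17 → 5, 3 → 2
5 → 3 → 1
3 → none → 0
Sum: 5 + 3 + 3 + 2 + 1 + 0 = 14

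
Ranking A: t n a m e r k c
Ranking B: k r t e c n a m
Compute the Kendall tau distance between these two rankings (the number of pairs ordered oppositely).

17

Assign each item its position (1..8) in the first ordering, then rewrite the second ordering as that position sequence:
positions: t→1, n→2, a→3, m→4, e→5, r→6, k→7, c→8
second ordering as positions: [7, 6, 1, 5, 8, 2, 3, 4]
Discordant pairs = inversions in this position sequence.
7: 6, 1, 5, 2, 3, 4 → 6
6: 1, 5, 2, 3, 4 → 5
1: 0
5: 2, 3, 4 → 3
8: 2, 3, 4 → 3
2: 0
3: 0
4: 0
Total: 6 + 5 + 0 + 3 + 3 + 0 + 0 + 0 = 17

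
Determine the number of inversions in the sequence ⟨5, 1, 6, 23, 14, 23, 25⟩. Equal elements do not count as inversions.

Out-of-order index pairs (1-indexed):
(1,2): 5 > 1
(4,5): 23 > 14
That's 2 pairs.

2 inversions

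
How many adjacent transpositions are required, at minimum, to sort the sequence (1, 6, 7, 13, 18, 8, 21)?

The minimum number of adjacent swaps to sort an array equals its inversion count, since every such swap removes exactly one inversion.
Count inversions — for each element, later elements that are smaller:
1: none → 0
6: none → 0
7: none → 0
13: 8 → 1
18: 8 → 1
8: none → 0
21: none → 0
Total inversions: 0 + 0 + 0 + 1 + 1 + 0 + 0 = 2

2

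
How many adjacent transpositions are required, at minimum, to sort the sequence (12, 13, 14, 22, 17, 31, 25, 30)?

3 swaps

Minimum adjacent swaps = number of inversions (each swap of adjacent out-of-order elements removes one inversion and no swap can remove more).
Count inversions — for each element, later elements that are smaller:
12: none → 0
13: none → 0
14: none → 0
22: 17 → 1
17: none → 0
31: 25, 30 → 2
25: none → 0
30: none → 0
Total inversions: 0 + 0 + 0 + 1 + 0 + 2 + 0 + 0 = 3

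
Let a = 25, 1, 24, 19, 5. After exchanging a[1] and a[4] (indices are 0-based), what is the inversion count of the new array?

There are 8 inversions.

Positions 1 and 4 hold 1 and 5; after swapping, the array is [25, 5, 24, 19, 1].
Sweep left to right; for each value list the smaller values that follow it:
25 → 5, 24, 19, 1 → 4
5 → 1 → 1
24 → 19, 1 → 2
19 → 1 → 1
1 → none → 0
Sum: 4 + 1 + 2 + 1 + 0 = 8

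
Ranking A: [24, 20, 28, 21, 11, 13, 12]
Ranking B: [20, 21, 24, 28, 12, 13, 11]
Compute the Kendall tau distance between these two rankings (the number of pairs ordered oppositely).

6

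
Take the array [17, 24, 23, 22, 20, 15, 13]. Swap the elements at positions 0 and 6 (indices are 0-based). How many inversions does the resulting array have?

14 inversions

Positions 0 and 6 hold 17 and 13; after swapping, the array is [13, 24, 23, 22, 20, 15, 17].
Sweep left to right; for each value list the smaller values that follow it:
13 → none → 0
24 → 23, 22, 20, 15, 17 → 5
23 → 22, 20, 15, 17 → 4
22 → 20, 15, 17 → 3
20 → 15, 17 → 2
15 → none → 0
17 → none → 0
Sum: 0 + 5 + 4 + 3 + 2 + 0 + 0 = 14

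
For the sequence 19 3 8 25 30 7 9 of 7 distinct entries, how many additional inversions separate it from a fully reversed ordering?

12

Maximum inversions for 7 distinct elements is C(7, 2) = 7·6/2 = 21.
Current inversions — for each element, count later smaller elements:
19: 4
3: 0
8: 1
25: 2
30: 2
7: 0
9: 0
Current total: 4 + 0 + 1 + 2 + 2 + 0 + 0 = 9
Shortfall: 21 − 9 = 12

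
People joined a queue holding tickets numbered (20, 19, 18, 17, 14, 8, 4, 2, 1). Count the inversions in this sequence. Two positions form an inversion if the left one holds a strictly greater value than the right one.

Element-by-element contributions:
20: 8
19: 7
18: 6
17: 5
14: 4
8: 3
4: 2
2: 1
1: 0
Sum: 8 + 7 + 6 + 5 + 4 + 3 + 2 + 1 + 0 = 36

36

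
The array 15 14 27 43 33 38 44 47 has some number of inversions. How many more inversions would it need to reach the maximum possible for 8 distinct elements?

25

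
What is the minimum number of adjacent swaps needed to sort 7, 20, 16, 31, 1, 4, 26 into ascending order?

10

Minimum adjacent swaps = number of inversions (each swap of adjacent out-of-order elements removes one inversion and no swap can remove more).
Count inversions — for each element, later elements that are smaller:
7: 1, 4 → 2
20: 16, 1, 4 → 3
16: 1, 4 → 2
31: 1, 4, 26 → 3
1: none → 0
4: none → 0
26: none → 0
Total inversions: 2 + 3 + 2 + 3 + 0 + 0 + 0 = 10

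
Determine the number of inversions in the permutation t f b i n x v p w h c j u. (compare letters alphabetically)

There are 35 inversions.

Sweep left to right; for each value list the smaller values that follow it:
t: 8
f: 2
b: 0
i: 2
n: 3
x: 7
v: 5
p: 3
w: 4
h: 1
c: 0
j: 0
u: 0
Sum: 8 + 2 + 0 + 2 + 3 + 7 + 5 + 3 + 4 + 1 + 0 + 0 + 0 = 35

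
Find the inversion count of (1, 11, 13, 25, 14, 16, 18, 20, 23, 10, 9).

Element-by-element contributions:
1 → none → 0
11 → 10, 9 → 2
13 → 10, 9 → 2
25 → 14, 16, 18, 20, 23, 10, 9 → 7
14 → 10, 9 → 2
16 → 10, 9 → 2
18 → 10, 9 → 2
20 → 10, 9 → 2
23 → 10, 9 → 2
10 → 9 → 1
9 → none → 0
Sum: 0 + 2 + 2 + 7 + 2 + 2 + 2 + 2 + 2 + 1 + 0 = 22

22 inversions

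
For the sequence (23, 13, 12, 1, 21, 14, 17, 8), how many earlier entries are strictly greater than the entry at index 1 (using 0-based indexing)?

The element at index 1 is 13.
Elements before it: 23
Those larger than 13: 23

1 such element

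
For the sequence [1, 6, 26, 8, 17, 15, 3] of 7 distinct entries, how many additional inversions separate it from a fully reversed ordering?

Maximum inversions for 7 distinct elements is C(7, 2) = 7·6/2 = 21.
Current inversions — for each element, count later smaller elements:
1: 0
6: 1
26: 4
8: 1
17: 2
15: 1
3: 0
Current total: 0 + 1 + 4 + 1 + 2 + 1 + 0 = 9
Shortfall: 21 − 9 = 12

12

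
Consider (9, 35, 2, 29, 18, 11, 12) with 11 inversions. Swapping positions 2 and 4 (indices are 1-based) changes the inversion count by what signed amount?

Positions 2 and 4 hold 35 and 29; after swapping, the array is [9, 29, 2, 35, 18, 11, 12].
Sweep left to right; for each value list the smaller values that follow it:
9: 1
29: 4
2: 0
35: 3
18: 2
11: 0
12: 0
Sum: 1 + 4 + 0 + 3 + 2 + 0 + 0 = 10
Change: 10 − 11 = -1

-1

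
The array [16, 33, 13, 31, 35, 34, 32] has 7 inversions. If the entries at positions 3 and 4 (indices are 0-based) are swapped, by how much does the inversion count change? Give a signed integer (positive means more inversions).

+1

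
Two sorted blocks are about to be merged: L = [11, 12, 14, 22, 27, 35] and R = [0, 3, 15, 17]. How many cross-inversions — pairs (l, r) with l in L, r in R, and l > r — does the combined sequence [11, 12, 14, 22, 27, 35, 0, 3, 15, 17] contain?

18

Take each right-half value and tally the left-half values above it:
r = 0: 11, 12, 14, 22, 27, 35 → 6
r = 3: 11, 12, 14, 22, 27, 35 → 6
r = 15: 22, 27, 35 → 3
r = 17: 22, 27, 35 → 3
Cross-inversions: 6 + 6 + 3 + 3 = 18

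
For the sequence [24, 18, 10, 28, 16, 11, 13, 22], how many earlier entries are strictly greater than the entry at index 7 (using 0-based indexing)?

2 such elements

The element at index 7 is 22.
Elements before it: 24, 18, 10, 28, 16, 11, 13
Those larger than 22: 24, 28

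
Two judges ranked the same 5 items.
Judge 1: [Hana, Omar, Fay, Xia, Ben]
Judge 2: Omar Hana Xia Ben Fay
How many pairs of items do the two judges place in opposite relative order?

Assign each item its position (1..5) in the first ordering, then rewrite the second ordering as that position sequence:
positions: Hana→1, Omar→2, Fay→3, Xia→4, Ben→5
second ordering as positions: [2, 1, 4, 5, 3]
Discordant pairs = inversions in this position sequence.
2: 1 → 1
1: 0
4: 3 → 1
5: 3 → 1
3: 0
Total: 1 + 0 + 1 + 1 + 0 = 3

3 discordant pairs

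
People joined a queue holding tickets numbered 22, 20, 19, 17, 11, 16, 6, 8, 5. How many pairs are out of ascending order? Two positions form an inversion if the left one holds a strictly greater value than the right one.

There are 34 inversions.

Element-by-element contributions:
22: 8
20: 7
19: 6
17: 5
11: 3
16: 3
6: 1
8: 1
5: 0
Sum: 8 + 7 + 6 + 5 + 3 + 3 + 1 + 1 + 0 = 34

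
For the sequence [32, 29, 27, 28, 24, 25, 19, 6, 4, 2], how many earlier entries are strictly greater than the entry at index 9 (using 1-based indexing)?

The element at index 9 is 4.
Elements before it: 32, 29, 27, 28, 24, 25, 19, 6
Those larger than 4: 32, 29, 27, 28, 24, 25, 19, 6

8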